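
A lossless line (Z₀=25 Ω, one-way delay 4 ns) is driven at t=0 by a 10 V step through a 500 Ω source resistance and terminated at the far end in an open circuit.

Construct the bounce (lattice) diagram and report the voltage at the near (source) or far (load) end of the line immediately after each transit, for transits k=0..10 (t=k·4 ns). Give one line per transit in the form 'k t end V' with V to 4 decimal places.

0 0 source 0.4762
1 4 load 0.9524
2 8 source 1.3832
3 12 load 1.8141
4 16 source 2.2039
5 20 load 2.5937
6 24 source 2.9464
7 28 load 3.2990
8 32 source 3.6181
9 36 load 3.9372
10 40 source 4.2259

Γ_L=1.000000, Γ_S=0.904762; launch V₁=10·25/525=0.476190
k=0 src: V=0.4762
k=1 load: inc=0.476190, refl=0.476190·1.000000=0.4762; V=0.000000+0.476190+0.476190=0.9524
k=2 src: inc=0.476190, refl=0.476190·0.904762=0.4308; V=0.476190+0.476190+0.430839=1.3832
k=3 load: inc=0.430839, refl=0.430839·1.000000=0.4308; V=0.952381+0.430839+0.430839=1.8141
k=4 src: inc=0.430839, refl=0.430839·0.904762=0.3898; V=1.383220+0.430839+0.389807=2.2039
k=5 load: inc=0.389807, refl=0.389807·1.000000=0.3898; V=1.814059+0.389807+0.389807=2.5937
k=6 src: inc=0.389807, refl=0.389807·0.904762=0.3527; V=2.203866+0.389807+0.352682=2.9464
k=7 load: inc=0.352682, refl=0.352682·1.000000=0.3527; V=2.593672+0.352682+0.352682=3.2990
k=8 src: inc=0.352682, refl=0.352682·0.904762=0.3191; V=2.946355+0.352682+0.319093=3.6181
k=9 load: inc=0.319093, refl=0.319093·1.000000=0.3191; V=3.299037+0.319093+0.319093=3.9372
k=10 src: inc=0.319093, refl=0.319093·0.904762=0.2887; V=3.618130+0.319093+0.288704=4.2259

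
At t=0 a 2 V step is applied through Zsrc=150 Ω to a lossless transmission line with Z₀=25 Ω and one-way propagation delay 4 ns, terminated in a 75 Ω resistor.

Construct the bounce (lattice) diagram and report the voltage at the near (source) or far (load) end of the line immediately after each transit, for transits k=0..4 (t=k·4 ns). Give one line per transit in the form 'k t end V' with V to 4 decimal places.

0 0 source 0.2857
1 4 load 0.4286
2 8 source 0.5306
3 12 load 0.5816
4 16 source 0.6181

Γ_L=0.500000, Γ_S=0.714286; launch V₁=2·25/175=0.285714
k=0 src: V=0.2857
k=1 load: inc=0.285714, refl=0.285714·0.500000=0.1429; V=0.000000+0.285714+0.142857=0.4286
k=2 src: inc=0.142857, refl=0.142857·0.714286=0.1020; V=0.285714+0.142857+0.102041=0.5306
k=3 load: inc=0.102041, refl=0.102041·0.500000=0.0510; V=0.428571+0.102041+0.051020=0.5816
k=4 src: inc=0.051020, refl=0.051020·0.714286=0.0364; V=0.530612+0.051020+0.036443=0.6181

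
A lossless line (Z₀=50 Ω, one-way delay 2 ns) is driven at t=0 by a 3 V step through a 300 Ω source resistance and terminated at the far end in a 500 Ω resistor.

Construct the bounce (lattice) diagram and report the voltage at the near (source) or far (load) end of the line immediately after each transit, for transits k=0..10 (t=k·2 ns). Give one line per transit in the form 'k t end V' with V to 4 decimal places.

Γ_L=0.818182, Γ_S=0.714286; launch V₁=3·50/350=0.428571
k=0 src: V=0.4286
k=1 load: inc=0.428571, refl=0.428571·0.818182=0.3506; V=0.000000+0.428571+0.350649=0.7792
k=2 src: inc=0.350649, refl=0.350649·0.714286=0.2505; V=0.428571+0.350649+0.250464=1.0297
k=3 load: inc=0.250464, refl=0.250464·0.818182=0.2049; V=0.779221+0.250464+0.204925=1.2346
k=4 src: inc=0.204925, refl=0.204925·0.714286=0.1464; V=1.029685+0.204925+0.146375=1.3810
k=5 load: inc=0.146375, refl=0.146375·0.818182=0.1198; V=1.234610+0.146375+0.119761=1.5007
k=6 src: inc=0.119761, refl=0.119761·0.714286=0.0855; V=1.380985+0.119761+0.085544=1.5863
k=7 load: inc=0.085544, refl=0.085544·0.818182=0.0700; V=1.500746+0.085544+0.069990=1.6563
k=8 src: inc=0.069990, refl=0.069990·0.714286=0.0500; V=1.586290+0.069990+0.049993=1.7063
k=9 load: inc=0.049993, refl=0.049993·0.818182=0.0409; V=1.656280+0.049993+0.040903=1.7472
k=10 src: inc=0.040903, refl=0.040903·0.714286=0.0292; V=1.706273+0.040903+0.029217=1.7764

0 0 source 0.4286
1 2 load 0.7792
2 4 source 1.0297
3 6 load 1.2346
4 8 source 1.3810
5 10 load 1.5007
6 12 source 1.5863
7 14 load 1.6563
8 16 source 1.7063
9 18 load 1.7472
10 20 source 1.7764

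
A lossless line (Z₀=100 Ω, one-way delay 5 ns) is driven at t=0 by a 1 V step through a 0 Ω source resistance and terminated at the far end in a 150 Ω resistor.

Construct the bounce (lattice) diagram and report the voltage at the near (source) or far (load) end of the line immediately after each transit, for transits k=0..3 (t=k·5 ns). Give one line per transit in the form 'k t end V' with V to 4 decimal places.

0 0 source 1.0000
1 5 load 1.2000
2 10 source 1.0000
3 15 load 0.9600

Γ_L=0.200000, Γ_S=-1.000000; launch V₁=1·100/100=1.000000
k=0 src: V=1.0000
k=1 load: inc=1.000000, refl=1.000000·0.200000=0.2000; V=0.000000+1.000000+0.200000=1.2000
k=2 src: inc=0.200000, refl=0.200000·-1.000000=-0.2000; V=1.000000+0.200000+-0.200000=1.0000
k=3 load: inc=-0.200000, refl=-0.200000·0.200000=-0.0400; V=1.200000+-0.200000+-0.040000=0.9600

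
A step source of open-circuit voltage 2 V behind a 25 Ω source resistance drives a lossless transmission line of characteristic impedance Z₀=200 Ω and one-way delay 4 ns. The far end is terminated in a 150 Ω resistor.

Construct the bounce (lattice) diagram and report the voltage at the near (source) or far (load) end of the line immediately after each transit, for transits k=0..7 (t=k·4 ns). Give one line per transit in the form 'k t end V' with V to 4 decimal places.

Γ_L=-0.142857, Γ_S=-0.777778; launch V₁=2·200/225=1.777778
k=0 src: V=1.7778
k=1 load: inc=1.777778, refl=1.777778·-0.142857=-0.2540; V=0.000000+1.777778+-0.253968=1.5238
k=2 src: inc=-0.253968, refl=-0.253968·-0.777778=0.1975; V=1.777778+-0.253968+0.197531=1.7213
k=3 load: inc=0.197531, refl=0.197531·-0.142857=-0.0282; V=1.523810+0.197531+-0.028219=1.6931
k=4 src: inc=-0.028219, refl=-0.028219·-0.777778=0.0219; V=1.721340+-0.028219+0.021948=1.7151
k=5 load: inc=0.021948, refl=0.021948·-0.142857=-0.0031; V=1.693122+0.021948+-0.003135=1.7119
k=6 src: inc=-0.003135, refl=-0.003135·-0.777778=0.0024; V=1.715070+-0.003135+0.002439=1.7144
k=7 load: inc=0.002439, refl=0.002439·-0.142857=-0.0003; V=1.711934+0.002439+-0.000348=1.7140

0 0 source 1.7778
1 4 load 1.5238
2 8 source 1.7213
3 12 load 1.6931
4 16 source 1.7151
5 20 load 1.7119
6 24 source 1.7144
7 28 load 1.7140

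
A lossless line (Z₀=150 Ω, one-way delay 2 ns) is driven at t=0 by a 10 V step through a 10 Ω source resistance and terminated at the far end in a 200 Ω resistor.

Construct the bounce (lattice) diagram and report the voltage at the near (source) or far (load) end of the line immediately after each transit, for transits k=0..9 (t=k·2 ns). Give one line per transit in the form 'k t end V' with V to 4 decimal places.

Γ_L=0.142857, Γ_S=-0.875000; launch V₁=10·150/160=9.375000
k=0 src: V=9.3750
k=1 load: inc=9.375000, refl=9.375000·0.142857=1.3393; V=0.000000+9.375000+1.339286=10.7143
k=2 src: inc=1.339286, refl=1.339286·-0.875000=-1.1719; V=9.375000+1.339286+-1.171875=9.5424
k=3 load: inc=-1.171875, refl=-1.171875·0.142857=-0.1674; V=10.714286+-1.171875+-0.167411=9.3750
k=4 src: inc=-0.167411, refl=-0.167411·-0.875000=0.1465; V=9.542411+-0.167411+0.146484=9.5215
k=5 load: inc=0.146484, refl=0.146484·0.142857=0.0209; V=9.375000+0.146484+0.020926=9.5424
k=6 src: inc=0.020926, refl=0.020926·-0.875000=-0.0183; V=9.521484+0.020926+-0.018311=9.5241
k=7 load: inc=-0.018311, refl=-0.018311·0.142857=-0.0026; V=9.542411+-0.018311+-0.002616=9.5215
k=8 src: inc=-0.002616, refl=-0.002616·-0.875000=0.0023; V=9.524100+-0.002616+0.002289=9.5238
k=9 load: inc=0.002289, refl=0.002289·0.142857=0.0003; V=9.521484+0.002289+0.000327=9.5241

0 0 source 9.3750
1 2 load 10.7143
2 4 source 9.5424
3 6 load 9.3750
4 8 source 9.5215
5 10 load 9.5424
6 12 source 9.5241
7 14 load 9.5215
8 16 source 9.5238
9 18 load 9.5241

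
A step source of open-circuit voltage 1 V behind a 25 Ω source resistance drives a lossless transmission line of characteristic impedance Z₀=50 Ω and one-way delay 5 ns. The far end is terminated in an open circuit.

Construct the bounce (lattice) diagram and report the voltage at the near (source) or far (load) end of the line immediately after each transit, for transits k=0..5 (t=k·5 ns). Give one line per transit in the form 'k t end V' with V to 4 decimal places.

0 0 source 0.6667
1 5 load 1.3333
2 10 source 1.1111
3 15 load 0.8889
4 20 source 0.9630
5 25 load 1.0370

Γ_L=1.000000, Γ_S=-0.333333; launch V₁=1·50/75=0.666667
k=0 src: V=0.6667
k=1 load: inc=0.666667, refl=0.666667·1.000000=0.6667; V=0.000000+0.666667+0.666667=1.3333
k=2 src: inc=0.666667, refl=0.666667·-0.333333=-0.2222; V=0.666667+0.666667+-0.222222=1.1111
k=3 load: inc=-0.222222, refl=-0.222222·1.000000=-0.2222; V=1.333333+-0.222222+-0.222222=0.8889
k=4 src: inc=-0.222222, refl=-0.222222·-0.333333=0.0741; V=1.111111+-0.222222+0.074074=0.9630
k=5 load: inc=0.074074, refl=0.074074·1.000000=0.0741; V=0.888889+0.074074+0.074074=1.0370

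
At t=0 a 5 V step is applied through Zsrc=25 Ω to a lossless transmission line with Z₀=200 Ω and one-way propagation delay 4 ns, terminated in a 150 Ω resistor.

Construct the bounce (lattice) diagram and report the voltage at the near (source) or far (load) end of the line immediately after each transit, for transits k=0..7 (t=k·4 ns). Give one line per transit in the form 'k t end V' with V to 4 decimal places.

Γ_L=-0.142857, Γ_S=-0.777778; launch V₁=5·200/225=4.444444
k=0 src: V=4.4444
k=1 load: inc=4.444444, refl=4.444444·-0.142857=-0.6349; V=0.000000+4.444444+-0.634921=3.8095
k=2 src: inc=-0.634921, refl=-0.634921·-0.777778=0.4938; V=4.444444+-0.634921+0.493827=4.3034
k=3 load: inc=0.493827, refl=0.493827·-0.142857=-0.0705; V=3.809524+0.493827+-0.070547=4.2328
k=4 src: inc=-0.070547, refl=-0.070547·-0.777778=0.0549; V=4.303351+-0.070547+0.054870=4.2877
k=5 load: inc=0.054870, refl=0.054870·-0.142857=-0.0078; V=4.232804+0.054870+-0.007839=4.2798
k=6 src: inc=-0.007839, refl=-0.007839·-0.777778=0.0061; V=4.287674+-0.007839+0.006097=4.2859
k=7 load: inc=0.006097, refl=0.006097·-0.142857=-0.0009; V=4.279835+0.006097+-0.000871=4.2851

0 0 source 4.4444
1 4 load 3.8095
2 8 source 4.3034
3 12 load 4.2328
4 16 source 4.2877
5 20 load 4.2798
6 24 source 4.2859
7 28 load 4.2851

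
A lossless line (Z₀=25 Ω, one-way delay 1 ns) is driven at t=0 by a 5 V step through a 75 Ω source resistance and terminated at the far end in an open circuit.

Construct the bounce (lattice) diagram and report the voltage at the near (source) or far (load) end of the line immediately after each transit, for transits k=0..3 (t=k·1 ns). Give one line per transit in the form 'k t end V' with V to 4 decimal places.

Γ_L=1.000000, Γ_S=0.500000; launch V₁=5·25/100=1.250000
k=0 src: V=1.2500
k=1 load: inc=1.250000, refl=1.250000·1.000000=1.2500; V=0.000000+1.250000+1.250000=2.5000
k=2 src: inc=1.250000, refl=1.250000·0.500000=0.6250; V=1.250000+1.250000+0.625000=3.1250
k=3 load: inc=0.625000, refl=0.625000·1.000000=0.6250; V=2.500000+0.625000+0.625000=3.7500

0 0 source 1.2500
1 1 load 2.5000
2 2 source 3.1250
3 3 load 3.7500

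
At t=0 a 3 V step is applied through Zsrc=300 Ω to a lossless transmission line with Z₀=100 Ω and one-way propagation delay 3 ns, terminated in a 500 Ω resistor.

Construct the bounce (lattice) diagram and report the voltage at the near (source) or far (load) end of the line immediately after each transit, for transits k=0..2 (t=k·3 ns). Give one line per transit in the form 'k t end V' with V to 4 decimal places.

Γ_L=0.666667, Γ_S=0.500000; launch V₁=3·100/400=0.750000
k=0 src: V=0.7500
k=1 load: inc=0.750000, refl=0.750000·0.666667=0.5000; V=0.000000+0.750000+0.500000=1.2500
k=2 src: inc=0.500000, refl=0.500000·0.500000=0.2500; V=0.750000+0.500000+0.250000=1.5000

0 0 source 0.7500
1 3 load 1.2500
2 6 source 1.5000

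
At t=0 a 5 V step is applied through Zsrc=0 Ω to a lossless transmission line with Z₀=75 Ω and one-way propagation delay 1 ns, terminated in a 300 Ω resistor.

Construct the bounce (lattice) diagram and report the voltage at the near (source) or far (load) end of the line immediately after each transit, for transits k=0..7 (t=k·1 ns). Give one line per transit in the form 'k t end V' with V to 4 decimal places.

0 0 source 5.0000
1 1 load 8.0000
2 2 source 5.0000
3 3 load 3.2000
4 4 source 5.0000
5 5 load 6.0800
6 6 source 5.0000
7 7 load 4.3520

Γ_L=0.600000, Γ_S=-1.000000; launch V₁=5·75/75=5.000000
k=0 src: V=5.0000
k=1 load: inc=5.000000, refl=5.000000·0.600000=3.0000; V=0.000000+5.000000+3.000000=8.0000
k=2 src: inc=3.000000, refl=3.000000·-1.000000=-3.0000; V=5.000000+3.000000+-3.000000=5.0000
k=3 load: inc=-3.000000, refl=-3.000000·0.600000=-1.8000; V=8.000000+-3.000000+-1.800000=3.2000
k=4 src: inc=-1.800000, refl=-1.800000·-1.000000=1.8000; V=5.000000+-1.800000+1.800000=5.0000
k=5 load: inc=1.800000, refl=1.800000·0.600000=1.0800; V=3.200000+1.800000+1.080000=6.0800
k=6 src: inc=1.080000, refl=1.080000·-1.000000=-1.0800; V=5.000000+1.080000+-1.080000=5.0000
k=7 load: inc=-1.080000, refl=-1.080000·0.600000=-0.6480; V=6.080000+-1.080000+-0.648000=4.3520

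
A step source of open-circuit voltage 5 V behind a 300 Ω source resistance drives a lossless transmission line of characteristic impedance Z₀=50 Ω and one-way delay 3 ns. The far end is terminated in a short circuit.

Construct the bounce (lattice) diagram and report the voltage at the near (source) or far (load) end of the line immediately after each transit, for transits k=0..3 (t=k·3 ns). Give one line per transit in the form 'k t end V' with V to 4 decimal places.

0 0 source 0.7143
1 3 load 0.0000
2 6 source -0.5102
3 9 load 0.0000

Γ_L=-1.000000, Γ_S=0.714286; launch V₁=5·50/350=0.714286
k=0 src: V=0.7143
k=1 load: inc=0.714286, refl=0.714286·-1.000000=-0.7143; V=0.000000+0.714286+-0.714286=0.0000
k=2 src: inc=-0.714286, refl=-0.714286·0.714286=-0.5102; V=0.714286+-0.714286+-0.510204=-0.5102
k=3 load: inc=-0.510204, refl=-0.510204·-1.000000=0.5102; V=0.000000+-0.510204+0.510204=0.0000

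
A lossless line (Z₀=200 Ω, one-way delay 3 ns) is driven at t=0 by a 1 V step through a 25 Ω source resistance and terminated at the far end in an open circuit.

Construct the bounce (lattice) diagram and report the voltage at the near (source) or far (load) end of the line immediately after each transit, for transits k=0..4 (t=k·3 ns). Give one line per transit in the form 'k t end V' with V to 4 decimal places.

0 0 source 0.8889
1 3 load 1.7778
2 6 source 1.0864
3 9 load 0.3951
4 12 source 0.9328

Γ_L=1.000000, Γ_S=-0.777778; launch V₁=1·200/225=0.888889
k=0 src: V=0.8889
k=1 load: inc=0.888889, refl=0.888889·1.000000=0.8889; V=0.000000+0.888889+0.888889=1.7778
k=2 src: inc=0.888889, refl=0.888889·-0.777778=-0.6914; V=0.888889+0.888889+-0.691358=1.0864
k=3 load: inc=-0.691358, refl=-0.691358·1.000000=-0.6914; V=1.777778+-0.691358+-0.691358=0.3951
k=4 src: inc=-0.691358, refl=-0.691358·-0.777778=0.5377; V=1.086420+-0.691358+0.537723=0.9328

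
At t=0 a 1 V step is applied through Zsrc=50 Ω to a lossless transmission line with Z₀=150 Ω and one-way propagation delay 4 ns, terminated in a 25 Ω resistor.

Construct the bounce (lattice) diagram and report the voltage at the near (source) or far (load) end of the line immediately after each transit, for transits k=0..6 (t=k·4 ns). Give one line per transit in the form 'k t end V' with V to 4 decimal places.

0 0 source 0.7500
1 4 load 0.2143
2 8 source 0.4821
3 12 load 0.2908
4 16 source 0.3865
5 20 load 0.3181
6 24 source 0.3523

Γ_L=-0.714286, Γ_S=-0.500000; launch V₁=1·150/200=0.750000
k=0 src: V=0.7500
k=1 load: inc=0.750000, refl=0.750000·-0.714286=-0.5357; V=0.000000+0.750000+-0.535714=0.2143
k=2 src: inc=-0.535714, refl=-0.535714·-0.500000=0.2679; V=0.750000+-0.535714+0.267857=0.4821
k=3 load: inc=0.267857, refl=0.267857·-0.714286=-0.1913; V=0.214286+0.267857+-0.191327=0.2908
k=4 src: inc=-0.191327, refl=-0.191327·-0.500000=0.0957; V=0.482143+-0.191327+0.095663=0.3865
k=5 load: inc=0.095663, refl=0.095663·-0.714286=-0.0683; V=0.290816+0.095663+-0.068331=0.3181
k=6 src: inc=-0.068331, refl=-0.068331·-0.500000=0.0342; V=0.386480+-0.068331+0.034165=0.3523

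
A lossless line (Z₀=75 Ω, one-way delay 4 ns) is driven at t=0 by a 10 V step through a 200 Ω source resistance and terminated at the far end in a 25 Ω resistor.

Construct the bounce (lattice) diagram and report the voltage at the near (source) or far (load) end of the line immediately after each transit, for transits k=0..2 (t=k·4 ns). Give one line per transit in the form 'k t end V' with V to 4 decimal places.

0 0 source 2.7273
1 4 load 1.3636
2 8 source 0.7438

Γ_L=-0.500000, Γ_S=0.454545; launch V₁=10·75/275=2.727273
k=0 src: V=2.7273
k=1 load: inc=2.727273, refl=2.727273·-0.500000=-1.3636; V=0.000000+2.727273+-1.363636=1.3636
k=2 src: inc=-1.363636, refl=-1.363636·0.454545=-0.6198; V=2.727273+-1.363636+-0.619835=0.7438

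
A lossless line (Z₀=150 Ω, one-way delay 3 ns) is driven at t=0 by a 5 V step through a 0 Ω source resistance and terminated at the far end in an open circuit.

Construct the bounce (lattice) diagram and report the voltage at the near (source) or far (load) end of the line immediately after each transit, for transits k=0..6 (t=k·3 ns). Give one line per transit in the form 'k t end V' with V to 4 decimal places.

0 0 source 5.0000
1 3 load 10.0000
2 6 source 5.0000
3 9 load 0.0000
4 12 source 5.0000
5 15 load 10.0000
6 18 source 5.0000

Γ_L=1.000000, Γ_S=-1.000000; launch V₁=5·150/150=5.000000
k=0 src: V=5.0000
k=1 load: inc=5.000000, refl=5.000000·1.000000=5.0000; V=0.000000+5.000000+5.000000=10.0000
k=2 src: inc=5.000000, refl=5.000000·-1.000000=-5.0000; V=5.000000+5.000000+-5.000000=5.0000
k=3 load: inc=-5.000000, refl=-5.000000·1.000000=-5.0000; V=10.000000+-5.000000+-5.000000=0.0000
k=4 src: inc=-5.000000, refl=-5.000000·-1.000000=5.0000; V=5.000000+-5.000000+5.000000=5.0000
k=5 load: inc=5.000000, refl=5.000000·1.000000=5.0000; V=0.000000+5.000000+5.000000=10.0000
k=6 src: inc=5.000000, refl=5.000000·-1.000000=-5.0000; V=5.000000+5.000000+-5.000000=5.0000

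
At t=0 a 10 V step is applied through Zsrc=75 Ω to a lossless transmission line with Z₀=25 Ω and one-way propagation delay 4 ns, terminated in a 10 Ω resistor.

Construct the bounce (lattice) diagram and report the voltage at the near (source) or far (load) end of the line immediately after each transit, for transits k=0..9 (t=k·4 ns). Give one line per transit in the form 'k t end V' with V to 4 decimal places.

0 0 source 2.5000
1 4 load 1.4286
2 8 source 0.8929
3 12 load 1.1224
4 16 source 1.2372
5 20 load 1.1880
6 24 source 1.1634
7 28 load 1.1740
8 32 source 1.1793
9 36 load 1.1770

Γ_L=-0.428571, Γ_S=0.500000; launch V₁=10·25/100=2.500000
k=0 src: V=2.5000
k=1 load: inc=2.500000, refl=2.500000·-0.428571=-1.0714; V=0.000000+2.500000+-1.071429=1.4286
k=2 src: inc=-1.071429, refl=-1.071429·0.500000=-0.5357; V=2.500000+-1.071429+-0.535714=0.8929
k=3 load: inc=-0.535714, refl=-0.535714·-0.428571=0.2296; V=1.428571+-0.535714+0.229592=1.1224
k=4 src: inc=0.229592, refl=0.229592·0.500000=0.1148; V=0.892857+0.229592+0.114796=1.2372
k=5 load: inc=0.114796, refl=0.114796·-0.428571=-0.0492; V=1.122449+0.114796+-0.049198=1.1880
k=6 src: inc=-0.049198, refl=-0.049198·0.500000=-0.0246; V=1.237245+-0.049198+-0.024599=1.1634
k=7 load: inc=-0.024599, refl=-0.024599·-0.428571=0.0105; V=1.188047+-0.024599+0.010542=1.1740
k=8 src: inc=0.010542, refl=0.010542·0.500000=0.0053; V=1.163448+0.010542+0.005271=1.1793
k=9 load: inc=0.005271, refl=0.005271·-0.428571=-0.0023; V=1.173990+0.005271+-0.002259=1.1770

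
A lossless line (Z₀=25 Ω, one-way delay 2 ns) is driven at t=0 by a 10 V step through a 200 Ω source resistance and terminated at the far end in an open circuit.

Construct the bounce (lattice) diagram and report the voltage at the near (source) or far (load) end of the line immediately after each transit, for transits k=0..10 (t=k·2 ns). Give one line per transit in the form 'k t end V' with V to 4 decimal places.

Γ_L=1.000000, Γ_S=0.777778; launch V₁=10·25/225=1.111111
k=0 src: V=1.1111
k=1 load: inc=1.111111, refl=1.111111·1.000000=1.1111; V=0.000000+1.111111+1.111111=2.2222
k=2 src: inc=1.111111, refl=1.111111·0.777778=0.8642; V=1.111111+1.111111+0.864198=3.0864
k=3 load: inc=0.864198, refl=0.864198·1.000000=0.8642; V=2.222222+0.864198+0.864198=3.9506
k=4 src: inc=0.864198, refl=0.864198·0.777778=0.6722; V=3.086420+0.864198+0.672154=4.6228
k=5 load: inc=0.672154, refl=0.672154·1.000000=0.6722; V=3.950617+0.672154+0.672154=5.2949
k=6 src: inc=0.672154, refl=0.672154·0.777778=0.5228; V=4.622771+0.672154+0.522786=5.8177
k=7 load: inc=0.522786, refl=0.522786·1.000000=0.5228; V=5.294925+0.522786+0.522786=6.3405
k=8 src: inc=0.522786, refl=0.522786·0.777778=0.4066; V=5.817711+0.522786+0.406611=6.7471
k=9 load: inc=0.406611, refl=0.406611·1.000000=0.4066; V=6.340497+0.406611+0.406611=7.1537
k=10 src: inc=0.406611, refl=0.406611·0.777778=0.3163; V=6.747108+0.406611+0.316253=7.4700

0 0 source 1.1111
1 2 load 2.2222
2 4 source 3.0864
3 6 load 3.9506
4 8 source 4.6228
5 10 load 5.2949
6 12 source 5.8177
7 14 load 6.3405
8 16 source 6.7471
9 18 load 7.1537
10 20 source 7.4700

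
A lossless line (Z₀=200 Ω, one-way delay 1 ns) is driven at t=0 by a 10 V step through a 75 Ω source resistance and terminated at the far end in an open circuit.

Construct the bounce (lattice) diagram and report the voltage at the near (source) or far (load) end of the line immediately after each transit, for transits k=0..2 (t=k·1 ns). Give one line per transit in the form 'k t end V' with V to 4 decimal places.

Γ_L=1.000000, Γ_S=-0.454545; launch V₁=10·200/275=7.272727
k=0 src: V=7.2727
k=1 load: inc=7.272727, refl=7.272727·1.000000=7.2727; V=0.000000+7.272727+7.272727=14.5455
k=2 src: inc=7.272727, refl=7.272727·-0.454545=-3.3058; V=7.272727+7.272727+-3.305785=11.2397

0 0 source 7.2727
1 1 load 14.5455
2 2 source 11.2397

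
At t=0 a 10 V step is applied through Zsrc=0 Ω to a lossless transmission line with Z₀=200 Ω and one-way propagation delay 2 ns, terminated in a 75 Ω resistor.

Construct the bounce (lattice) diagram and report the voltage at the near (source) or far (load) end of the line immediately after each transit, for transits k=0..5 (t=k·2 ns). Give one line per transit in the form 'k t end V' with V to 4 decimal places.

0 0 source 10.0000
1 2 load 5.4545
2 4 source 10.0000
3 6 load 7.9339
4 8 source 10.0000
5 10 load 9.0609

Γ_L=-0.454545, Γ_S=-1.000000; launch V₁=10·200/200=10.000000
k=0 src: V=10.0000
k=1 load: inc=10.000000, refl=10.000000·-0.454545=-4.5455; V=0.000000+10.000000+-4.545455=5.4545
k=2 src: inc=-4.545455, refl=-4.545455·-1.000000=4.5455; V=10.000000+-4.545455+4.545455=10.0000
k=3 load: inc=4.545455, refl=4.545455·-0.454545=-2.0661; V=5.454545+4.545455+-2.066116=7.9339
k=4 src: inc=-2.066116, refl=-2.066116·-1.000000=2.0661; V=10.000000+-2.066116+2.066116=10.0000
k=5 load: inc=2.066116, refl=2.066116·-0.454545=-0.9391; V=7.933884+2.066116+-0.939144=9.0609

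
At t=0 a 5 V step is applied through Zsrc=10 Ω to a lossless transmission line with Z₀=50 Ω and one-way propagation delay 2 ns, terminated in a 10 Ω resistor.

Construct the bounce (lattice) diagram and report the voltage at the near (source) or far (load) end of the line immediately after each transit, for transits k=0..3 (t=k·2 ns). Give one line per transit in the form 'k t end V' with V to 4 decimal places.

Γ_L=-0.666667, Γ_S=-0.666667; launch V₁=5·50/60=4.166667
k=0 src: V=4.1667
k=1 load: inc=4.166667, refl=4.166667·-0.666667=-2.7778; V=0.000000+4.166667+-2.777778=1.3889
k=2 src: inc=-2.777778, refl=-2.777778·-0.666667=1.8519; V=4.166667+-2.777778+1.851852=3.2407
k=3 load: inc=1.851852, refl=1.851852·-0.666667=-1.2346; V=1.388889+1.851852+-1.234568=2.0062

0 0 source 4.1667
1 2 load 1.3889
2 4 source 3.2407
3 6 load 2.0062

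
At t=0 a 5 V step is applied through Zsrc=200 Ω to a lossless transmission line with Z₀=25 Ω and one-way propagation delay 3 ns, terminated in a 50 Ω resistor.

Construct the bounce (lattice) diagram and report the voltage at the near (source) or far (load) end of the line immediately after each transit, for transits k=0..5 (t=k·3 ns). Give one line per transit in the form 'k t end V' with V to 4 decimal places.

Γ_L=0.333333, Γ_S=0.777778; launch V₁=5·25/225=0.555556
k=0 src: V=0.5556
k=1 load: inc=0.555556, refl=0.555556·0.333333=0.1852; V=0.000000+0.555556+0.185185=0.7407
k=2 src: inc=0.185185, refl=0.185185·0.777778=0.1440; V=0.555556+0.185185+0.144033=0.8848
k=3 load: inc=0.144033, refl=0.144033·0.333333=0.0480; V=0.740741+0.144033+0.048011=0.9328
k=4 src: inc=0.048011, refl=0.048011·0.777778=0.0373; V=0.884774+0.048011+0.037342=0.9701
k=5 load: inc=0.037342, refl=0.037342·0.333333=0.0124; V=0.932785+0.037342+0.012447=0.9826

0 0 source 0.5556
1 3 load 0.7407
2 6 source 0.8848
3 9 load 0.9328
4 12 source 0.9701
5 15 load 0.9826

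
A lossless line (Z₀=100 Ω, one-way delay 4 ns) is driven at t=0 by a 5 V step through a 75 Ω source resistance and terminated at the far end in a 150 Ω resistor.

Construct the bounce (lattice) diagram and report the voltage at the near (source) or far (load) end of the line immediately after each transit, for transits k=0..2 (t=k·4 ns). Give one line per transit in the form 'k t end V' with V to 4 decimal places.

0 0 source 2.8571
1 4 load 3.4286
2 8 source 3.3469

Γ_L=0.200000, Γ_S=-0.142857; launch V₁=5·100/175=2.857143
k=0 src: V=2.8571
k=1 load: inc=2.857143, refl=2.857143·0.200000=0.5714; V=0.000000+2.857143+0.571429=3.4286
k=2 src: inc=0.571429, refl=0.571429·-0.142857=-0.0816; V=2.857143+0.571429+-0.081633=3.3469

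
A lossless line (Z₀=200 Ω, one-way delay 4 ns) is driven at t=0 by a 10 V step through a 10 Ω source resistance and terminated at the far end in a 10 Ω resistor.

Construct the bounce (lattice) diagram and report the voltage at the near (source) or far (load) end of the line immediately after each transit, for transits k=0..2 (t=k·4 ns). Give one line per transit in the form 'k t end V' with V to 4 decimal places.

0 0 source 9.5238
1 4 load 0.9070
2 8 source 8.7032

Γ_L=-0.904762, Γ_S=-0.904762; launch V₁=10·200/210=9.523810
k=0 src: V=9.5238
k=1 load: inc=9.523810, refl=9.523810·-0.904762=-8.6168; V=0.000000+9.523810+-8.616780=0.9070
k=2 src: inc=-8.616780, refl=-8.616780·-0.904762=7.7961; V=9.523810+-8.616780+7.796134=8.7032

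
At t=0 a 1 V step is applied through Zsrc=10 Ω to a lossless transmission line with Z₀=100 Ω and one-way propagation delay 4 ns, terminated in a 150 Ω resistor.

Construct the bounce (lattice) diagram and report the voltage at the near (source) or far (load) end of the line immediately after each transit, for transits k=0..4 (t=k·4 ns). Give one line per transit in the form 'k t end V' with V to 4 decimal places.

Γ_L=0.200000, Γ_S=-0.818182; launch V₁=1·100/110=0.909091
k=0 src: V=0.9091
k=1 load: inc=0.909091, refl=0.909091·0.200000=0.1818; V=0.000000+0.909091+0.181818=1.0909
k=2 src: inc=0.181818, refl=0.181818·-0.818182=-0.1488; V=0.909091+0.181818+-0.148760=0.9421
k=3 load: inc=-0.148760, refl=-0.148760·0.200000=-0.0298; V=1.090909+-0.148760+-0.029752=0.9124
k=4 src: inc=-0.029752, refl=-0.029752·-0.818182=0.0243; V=0.942149+-0.029752+0.024343=0.9367

0 0 source 0.9091
1 4 load 1.0909
2 8 source 0.9421
3 12 load 0.9124
4 16 source 0.9367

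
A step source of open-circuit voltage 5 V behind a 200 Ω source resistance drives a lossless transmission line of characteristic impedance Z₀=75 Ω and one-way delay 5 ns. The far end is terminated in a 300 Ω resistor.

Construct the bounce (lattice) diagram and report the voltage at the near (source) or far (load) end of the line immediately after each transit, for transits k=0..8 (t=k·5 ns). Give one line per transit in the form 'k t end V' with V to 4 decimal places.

0 0 source 1.3636
1 5 load 2.1818
2 10 source 2.5537
3 15 load 2.7769
4 20 source 2.8783
5 25 load 2.9391
6 30 source 2.9668
7 35 load 2.9834
8 40 source 2.9909

Γ_L=0.600000, Γ_S=0.454545; launch V₁=5·75/275=1.363636
k=0 src: V=1.3636
k=1 load: inc=1.363636, refl=1.363636·0.600000=0.8182; V=0.000000+1.363636+0.818182=2.1818
k=2 src: inc=0.818182, refl=0.818182·0.454545=0.3719; V=1.363636+0.818182+0.371901=2.5537
k=3 load: inc=0.371901, refl=0.371901·0.600000=0.2231; V=2.181818+0.371901+0.223140=2.7769
k=4 src: inc=0.223140, refl=0.223140·0.454545=0.1014; V=2.553719+0.223140+0.101427=2.8783
k=5 load: inc=0.101427, refl=0.101427·0.600000=0.0609; V=2.776860+0.101427+0.060856=2.9391
k=6 src: inc=0.060856, refl=0.060856·0.454545=0.0277; V=2.878287+0.060856+0.027662=2.9668
k=7 load: inc=0.027662, refl=0.027662·0.600000=0.0166; V=2.939144+0.027662+0.016597=2.9834
k=8 src: inc=0.016597, refl=0.016597·0.454545=0.0075; V=2.966806+0.016597+0.007544=2.9909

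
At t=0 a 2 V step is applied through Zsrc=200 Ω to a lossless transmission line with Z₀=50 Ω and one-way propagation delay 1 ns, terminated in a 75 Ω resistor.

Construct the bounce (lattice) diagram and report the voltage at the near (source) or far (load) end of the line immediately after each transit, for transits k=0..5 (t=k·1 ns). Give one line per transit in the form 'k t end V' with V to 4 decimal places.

0 0 source 0.4000
1 1 load 0.4800
2 2 source 0.5280
3 3 load 0.5376
4 4 source 0.5434
5 5 load 0.5445

Γ_L=0.200000, Γ_S=0.600000; launch V₁=2·50/250=0.400000
k=0 src: V=0.4000
k=1 load: inc=0.400000, refl=0.400000·0.200000=0.0800; V=0.000000+0.400000+0.080000=0.4800
k=2 src: inc=0.080000, refl=0.080000·0.600000=0.0480; V=0.400000+0.080000+0.048000=0.5280
k=3 load: inc=0.048000, refl=0.048000·0.200000=0.0096; V=0.480000+0.048000+0.009600=0.5376
k=4 src: inc=0.009600, refl=0.009600·0.600000=0.0058; V=0.528000+0.009600+0.005760=0.5434
k=5 load: inc=0.005760, refl=0.005760·0.200000=0.0012; V=0.537600+0.005760+0.001152=0.5445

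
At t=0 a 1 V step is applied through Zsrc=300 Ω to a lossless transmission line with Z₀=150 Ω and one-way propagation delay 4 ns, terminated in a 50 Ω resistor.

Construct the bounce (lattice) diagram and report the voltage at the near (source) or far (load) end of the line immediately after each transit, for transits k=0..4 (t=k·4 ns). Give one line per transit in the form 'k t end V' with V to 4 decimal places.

0 0 source 0.3333
1 4 load 0.1667
2 8 source 0.1111
3 12 load 0.1389
4 16 source 0.1481

Γ_L=-0.500000, Γ_S=0.333333; launch V₁=1·150/450=0.333333
k=0 src: V=0.3333
k=1 load: inc=0.333333, refl=0.333333·-0.500000=-0.1667; V=0.000000+0.333333+-0.166667=0.1667
k=2 src: inc=-0.166667, refl=-0.166667·0.333333=-0.0556; V=0.333333+-0.166667+-0.055556=0.1111
k=3 load: inc=-0.055556, refl=-0.055556·-0.500000=0.0278; V=0.166667+-0.055556+0.027778=0.1389
k=4 src: inc=0.027778, refl=0.027778·0.333333=0.0093; V=0.111111+0.027778+0.009259=0.1481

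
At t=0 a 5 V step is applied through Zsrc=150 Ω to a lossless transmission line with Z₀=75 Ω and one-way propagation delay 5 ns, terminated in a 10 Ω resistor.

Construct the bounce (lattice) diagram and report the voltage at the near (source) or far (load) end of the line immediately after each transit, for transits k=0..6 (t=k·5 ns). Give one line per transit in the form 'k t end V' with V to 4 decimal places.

0 0 source 1.6667
1 5 load 0.3922
2 10 source -0.0327
3 15 load 0.2922
4 20 source 0.4005
5 25 load 0.3177
6 30 source 0.2901

Γ_L=-0.764706, Γ_S=0.333333; launch V₁=5·75/225=1.666667
k=0 src: V=1.6667
k=1 load: inc=1.666667, refl=1.666667·-0.764706=-1.2745; V=0.000000+1.666667+-1.274510=0.3922
k=2 src: inc=-1.274510, refl=-1.274510·0.333333=-0.4248; V=1.666667+-1.274510+-0.424837=-0.0327
k=3 load: inc=-0.424837, refl=-0.424837·-0.764706=0.3249; V=0.392157+-0.424837+0.324875=0.2922
k=4 src: inc=0.324875, refl=0.324875·0.333333=0.1083; V=-0.032680+0.324875+0.108292=0.4005
k=5 load: inc=0.108292, refl=0.108292·-0.764706=-0.0828; V=0.292195+0.108292+-0.082811=0.3177
k=6 src: inc=-0.082811, refl=-0.082811·0.333333=-0.0276; V=0.400487+-0.082811+-0.027604=0.2901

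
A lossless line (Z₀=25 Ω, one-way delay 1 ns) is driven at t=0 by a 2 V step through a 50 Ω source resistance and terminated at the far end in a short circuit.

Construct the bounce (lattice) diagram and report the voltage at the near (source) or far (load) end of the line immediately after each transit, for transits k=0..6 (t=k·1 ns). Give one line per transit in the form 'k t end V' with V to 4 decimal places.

0 0 source 0.6667
1 1 load 0.0000
2 2 source -0.2222
3 3 load 0.0000
4 4 source 0.0741
5 5 load 0.0000
6 6 source -0.0247

Γ_L=-1.000000, Γ_S=0.333333; launch V₁=2·25/75=0.666667
k=0 src: V=0.6667
k=1 load: inc=0.666667, refl=0.666667·-1.000000=-0.6667; V=0.000000+0.666667+-0.666667=0.0000
k=2 src: inc=-0.666667, refl=-0.666667·0.333333=-0.2222; V=0.666667+-0.666667+-0.222222=-0.2222
k=3 load: inc=-0.222222, refl=-0.222222·-1.000000=0.2222; V=0.000000+-0.222222+0.222222=0.0000
k=4 src: inc=0.222222, refl=0.222222·0.333333=0.0741; V=-0.222222+0.222222+0.074074=0.0741
k=5 load: inc=0.074074, refl=0.074074·-1.000000=-0.0741; V=0.000000+0.074074+-0.074074=0.0000
k=6 src: inc=-0.074074, refl=-0.074074·0.333333=-0.0247; V=0.074074+-0.074074+-0.024691=-0.0247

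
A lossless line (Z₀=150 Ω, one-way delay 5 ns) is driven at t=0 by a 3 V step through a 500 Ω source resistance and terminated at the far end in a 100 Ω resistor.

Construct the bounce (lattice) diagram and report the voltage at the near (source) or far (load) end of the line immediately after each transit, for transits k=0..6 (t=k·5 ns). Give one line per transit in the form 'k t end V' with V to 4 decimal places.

Γ_L=-0.200000, Γ_S=0.538462; launch V₁=3·150/650=0.692308
k=0 src: V=0.6923
k=1 load: inc=0.692308, refl=0.692308·-0.200000=-0.1385; V=0.000000+0.692308+-0.138462=0.5538
k=2 src: inc=-0.138462, refl=-0.138462·0.538462=-0.0746; V=0.692308+-0.138462+-0.074556=0.4793
k=3 load: inc=-0.074556, refl=-0.074556·-0.200000=0.0149; V=0.553846+-0.074556+0.014911=0.4942
k=4 src: inc=0.014911, refl=0.014911·0.538462=0.0080; V=0.479290+0.014911+0.008029=0.5022
k=5 load: inc=0.008029, refl=0.008029·-0.200000=-0.0016; V=0.494201+0.008029+-0.001606=0.5006
k=6 src: inc=-0.001606, refl=-0.001606·0.538462=-0.0009; V=0.502230+-0.001606+-0.000865=0.4998

0 0 source 0.6923
1 5 load 0.5538
2 10 source 0.4793
3 15 load 0.4942
4 20 source 0.5022
5 25 load 0.5006
6 30 source 0.4998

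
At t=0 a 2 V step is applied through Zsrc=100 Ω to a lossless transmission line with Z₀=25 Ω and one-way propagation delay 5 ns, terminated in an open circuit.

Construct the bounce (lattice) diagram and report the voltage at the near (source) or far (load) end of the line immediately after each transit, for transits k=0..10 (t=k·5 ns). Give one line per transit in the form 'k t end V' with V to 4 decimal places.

0 0 source 0.4000
1 5 load 0.8000
2 10 source 1.0400
3 15 load 1.2800
4 20 source 1.4240
5 25 load 1.5680
6 30 source 1.6544
7 35 load 1.7408
8 40 source 1.7926
9 45 load 1.8445
10 50 source 1.8756

Γ_L=1.000000, Γ_S=0.600000; launch V₁=2·25/125=0.400000
k=0 src: V=0.4000
k=1 load: inc=0.400000, refl=0.400000·1.000000=0.4000; V=0.000000+0.400000+0.400000=0.8000
k=2 src: inc=0.400000, refl=0.400000·0.600000=0.2400; V=0.400000+0.400000+0.240000=1.0400
k=3 load: inc=0.240000, refl=0.240000·1.000000=0.2400; V=0.800000+0.240000+0.240000=1.2800
k=4 src: inc=0.240000, refl=0.240000·0.600000=0.1440; V=1.040000+0.240000+0.144000=1.4240
k=5 load: inc=0.144000, refl=0.144000·1.000000=0.1440; V=1.280000+0.144000+0.144000=1.5680
k=6 src: inc=0.144000, refl=0.144000·0.600000=0.0864; V=1.424000+0.144000+0.086400=1.6544
k=7 load: inc=0.086400, refl=0.086400·1.000000=0.0864; V=1.568000+0.086400+0.086400=1.7408
k=8 src: inc=0.086400, refl=0.086400·0.600000=0.0518; V=1.654400+0.086400+0.051840=1.7926
k=9 load: inc=0.051840, refl=0.051840·1.000000=0.0518; V=1.740800+0.051840+0.051840=1.8445
k=10 src: inc=0.051840, refl=0.051840·0.600000=0.0311; V=1.792640+0.051840+0.031104=1.8756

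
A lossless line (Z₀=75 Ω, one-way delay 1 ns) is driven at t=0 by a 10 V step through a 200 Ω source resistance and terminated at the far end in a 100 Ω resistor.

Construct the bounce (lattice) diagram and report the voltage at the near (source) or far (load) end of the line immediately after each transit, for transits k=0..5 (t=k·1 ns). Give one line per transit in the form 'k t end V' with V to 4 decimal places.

Γ_L=0.142857, Γ_S=0.454545; launch V₁=10·75/275=2.727273
k=0 src: V=2.7273
k=1 load: inc=2.727273, refl=2.727273·0.142857=0.3896; V=0.000000+2.727273+0.389610=3.1169
k=2 src: inc=0.389610, refl=0.389610·0.454545=0.1771; V=2.727273+0.389610+0.177096=3.2940
k=3 load: inc=0.177096, refl=0.177096·0.142857=0.0253; V=3.116883+0.177096+0.025299=3.3193
k=4 src: inc=0.025299, refl=0.025299·0.454545=0.0115; V=3.293979+0.025299+0.011500=3.3308
k=5 load: inc=0.011500, refl=0.011500·0.142857=0.0016; V=3.319278+0.011500+0.001643=3.3324

0 0 source 2.7273
1 1 load 3.1169
2 2 source 3.2940
3 3 load 3.3193
4 4 source 3.3308
5 5 load 3.3324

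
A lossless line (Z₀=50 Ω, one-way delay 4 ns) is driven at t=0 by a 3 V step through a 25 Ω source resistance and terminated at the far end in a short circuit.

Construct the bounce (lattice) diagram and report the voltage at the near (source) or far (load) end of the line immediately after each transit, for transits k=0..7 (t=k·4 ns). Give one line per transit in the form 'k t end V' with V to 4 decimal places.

0 0 source 2.0000
1 4 load 0.0000
2 8 source 0.6667
3 12 load 0.0000
4 16 source 0.2222
5 20 load 0.0000
6 24 source 0.0741
7 28 load 0.0000

Γ_L=-1.000000, Γ_S=-0.333333; launch V₁=3·50/75=2.000000
k=0 src: V=2.0000
k=1 load: inc=2.000000, refl=2.000000·-1.000000=-2.0000; V=0.000000+2.000000+-2.000000=0.0000
k=2 src: inc=-2.000000, refl=-2.000000·-0.333333=0.6667; V=2.000000+-2.000000+0.666667=0.6667
k=3 load: inc=0.666667, refl=0.666667·-1.000000=-0.6667; V=0.000000+0.666667+-0.666667=0.0000
k=4 src: inc=-0.666667, refl=-0.666667·-0.333333=0.2222; V=0.666667+-0.666667+0.222222=0.2222
k=5 load: inc=0.222222, refl=0.222222·-1.000000=-0.2222; V=0.000000+0.222222+-0.222222=0.0000
k=6 src: inc=-0.222222, refl=-0.222222·-0.333333=0.0741; V=0.222222+-0.222222+0.074074=0.0741
k=7 load: inc=0.074074, refl=0.074074·-1.000000=-0.0741; V=0.000000+0.074074+-0.074074=0.0000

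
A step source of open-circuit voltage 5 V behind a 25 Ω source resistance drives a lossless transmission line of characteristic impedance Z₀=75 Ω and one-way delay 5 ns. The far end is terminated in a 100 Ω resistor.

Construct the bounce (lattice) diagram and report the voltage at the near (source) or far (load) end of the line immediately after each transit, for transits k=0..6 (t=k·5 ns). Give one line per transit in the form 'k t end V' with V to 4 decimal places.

Γ_L=0.142857, Γ_S=-0.500000; launch V₁=5·75/100=3.750000
k=0 src: V=3.7500
k=1 load: inc=3.750000, refl=3.750000·0.142857=0.5357; V=0.000000+3.750000+0.535714=4.2857
k=2 src: inc=0.535714, refl=0.535714·-0.500000=-0.2679; V=3.750000+0.535714+-0.267857=4.0179
k=3 load: inc=-0.267857, refl=-0.267857·0.142857=-0.0383; V=4.285714+-0.267857+-0.038265=3.9796
k=4 src: inc=-0.038265, refl=-0.038265·-0.500000=0.0191; V=4.017857+-0.038265+0.019133=3.9987
k=5 load: inc=0.019133, refl=0.019133·0.142857=0.0027; V=3.979592+0.019133+0.002733=4.0015
k=6 src: inc=0.002733, refl=0.002733·-0.500000=-0.0014; V=3.998724+0.002733+-0.001367=4.0001

0 0 source 3.7500
1 5 load 4.2857
2 10 source 4.0179
3 15 load 3.9796
4 20 source 3.9987
5 25 load 4.0015
6 30 source 4.0001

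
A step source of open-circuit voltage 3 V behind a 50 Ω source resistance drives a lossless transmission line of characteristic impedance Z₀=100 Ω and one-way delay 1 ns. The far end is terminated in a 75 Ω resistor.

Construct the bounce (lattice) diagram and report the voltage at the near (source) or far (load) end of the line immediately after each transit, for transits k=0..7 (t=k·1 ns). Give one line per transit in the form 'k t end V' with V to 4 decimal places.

Γ_L=-0.142857, Γ_S=-0.333333; launch V₁=3·100/150=2.000000
k=0 src: V=2.0000
k=1 load: inc=2.000000, refl=2.000000·-0.142857=-0.2857; V=0.000000+2.000000+-0.285714=1.7143
k=2 src: inc=-0.285714, refl=-0.285714·-0.333333=0.0952; V=2.000000+-0.285714+0.095238=1.8095
k=3 load: inc=0.095238, refl=0.095238·-0.142857=-0.0136; V=1.714286+0.095238+-0.013605=1.7959
k=4 src: inc=-0.013605, refl=-0.013605·-0.333333=0.0045; V=1.809524+-0.013605+0.004535=1.8005
k=5 load: inc=0.004535, refl=0.004535·-0.142857=-0.0006; V=1.795918+0.004535+-0.000648=1.7998
k=6 src: inc=-0.000648, refl=-0.000648·-0.333333=0.0002; V=1.800454+-0.000648+0.000216=1.8000
k=7 load: inc=0.000216, refl=0.000216·-0.142857=-0.0000; V=1.799806+0.000216+-0.000031=1.8000

0 0 source 2.0000
1 1 load 1.7143
2 2 source 1.8095
3 3 load 1.7959
4 4 source 1.8005
5 5 load 1.7998
6 6 source 1.8000
7 7 load 1.8000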